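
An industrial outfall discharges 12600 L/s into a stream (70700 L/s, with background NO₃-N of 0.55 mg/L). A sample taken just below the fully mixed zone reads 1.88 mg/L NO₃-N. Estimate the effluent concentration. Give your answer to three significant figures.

9.34 mg/L

Mass balance: 70700·0.5500 + 12600·Cₑ = 83300·1.880
→ Cₑ = (83300·1.880 − 70700·0.5500) / 12600 = 9.343 mg/L.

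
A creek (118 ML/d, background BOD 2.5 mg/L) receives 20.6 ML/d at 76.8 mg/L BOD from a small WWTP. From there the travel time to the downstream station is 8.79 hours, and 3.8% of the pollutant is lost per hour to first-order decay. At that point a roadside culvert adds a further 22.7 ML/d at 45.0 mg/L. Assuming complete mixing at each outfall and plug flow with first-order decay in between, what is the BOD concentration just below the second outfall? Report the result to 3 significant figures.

Flow-weighted average: C = (118.0·2.500 + 20.60·76.80) / 138.6 = 1877/138.6 = 13.54 mg/L; combined flow 138.6 ML/d.
3.8%/h lost → k = −ln(1 − 0.038) = 0.03874 h⁻¹.
Decay over the reach: 13.54·exp(−kt) = 13.54·0.7114 = 9.634 mg/L.
At the second outfall, C = (138.6·9.634 + 22.70·45.00) / (138.6 + 22.70) = 14.61 mg/L.

14.6 mg/L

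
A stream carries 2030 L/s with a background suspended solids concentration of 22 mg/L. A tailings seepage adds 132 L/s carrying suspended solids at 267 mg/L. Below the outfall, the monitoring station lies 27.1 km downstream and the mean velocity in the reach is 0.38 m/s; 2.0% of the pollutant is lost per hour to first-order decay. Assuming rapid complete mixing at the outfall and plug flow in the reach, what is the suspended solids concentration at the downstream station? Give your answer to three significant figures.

Mixed concentration C = ΣQC/ΣQ = (2030·22.00 + 132.0·267.0) / 2162 = 79900/2162 = 36.96 mg/L.
Travel time t = 27.1·1000 / 0.38 = 71320 s = 19.81 h.
2.0%/h lost → k = −ln(1 − 0.02) = 0.02020 h⁻¹.
First-order decay: C = 36.96·exp(−k·t) = 36.96·0.6702 = 24.77 mg/L.

24.8 mg/L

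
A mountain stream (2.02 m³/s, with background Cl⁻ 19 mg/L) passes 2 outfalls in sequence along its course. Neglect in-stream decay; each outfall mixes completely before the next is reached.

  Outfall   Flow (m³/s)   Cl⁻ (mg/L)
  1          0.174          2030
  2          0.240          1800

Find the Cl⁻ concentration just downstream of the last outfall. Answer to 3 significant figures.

Below outfall 1: Q → 2.194 m³/s, C = (2.020·19.00 + 0.1740·2030)/2.194 = 178.5 mg/L.
Below outfall 2: Q → 2.434 m³/s, C = (2.194·178.5 + 0.2400·1800)/2.434 = 338.4 mg/L.

338 mg/L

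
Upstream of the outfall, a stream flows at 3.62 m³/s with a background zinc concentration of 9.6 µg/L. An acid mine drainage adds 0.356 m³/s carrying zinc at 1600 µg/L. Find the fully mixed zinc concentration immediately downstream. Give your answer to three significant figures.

After mixing, C = (3.620·9.600 + 0.3560·1600) / 3.976 = 604.4/3.976 = 152.0 µg/L.

152 µg/L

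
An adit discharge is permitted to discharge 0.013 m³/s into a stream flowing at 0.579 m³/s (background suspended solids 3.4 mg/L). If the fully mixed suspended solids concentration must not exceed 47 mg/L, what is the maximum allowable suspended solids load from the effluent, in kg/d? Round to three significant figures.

2230 kg/d

Mass balance at the limit: 0.5790·3.400 + 0.01300·Cₑ = 0.5920·47 → Cₑ = 1989 mg/L.
Load = 0.01300 m³/s × 1989 g/m³ × 86 400 s/d = 2234 kg/d.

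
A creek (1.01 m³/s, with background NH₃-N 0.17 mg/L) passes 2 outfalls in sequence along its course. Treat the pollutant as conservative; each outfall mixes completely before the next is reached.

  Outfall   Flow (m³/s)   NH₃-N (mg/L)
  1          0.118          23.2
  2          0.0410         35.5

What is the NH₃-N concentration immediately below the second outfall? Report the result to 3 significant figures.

Below outfall 1: Q → 1.128 m³/s, C = (1.010·0.1700 + 0.1180·23.20)/1.128 = 2.579 mg/L.
Below outfall 2: Q → 1.169 m³/s, C = (1.128·2.579 + 0.04100·35.50)/1.169 = 3.734 mg/L.

3.73 mg/L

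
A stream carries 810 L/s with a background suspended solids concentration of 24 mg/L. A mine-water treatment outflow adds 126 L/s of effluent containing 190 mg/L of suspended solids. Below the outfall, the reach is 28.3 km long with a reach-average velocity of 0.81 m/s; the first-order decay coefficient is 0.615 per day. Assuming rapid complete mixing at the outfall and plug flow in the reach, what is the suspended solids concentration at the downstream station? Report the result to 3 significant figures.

Conservation of mass: C = (810.0·24.00 + 126.0·190.0) / 936.0 = 43380/936.0 = 46.35 mg/L.
Travel time t = 28.3·1000 / 0.81 = 34940 s = 9.705 h.
Applying C = C₀e^(−kt): 46.35 × 0.7798 = 36.14 mg/L.

36.1 mg/L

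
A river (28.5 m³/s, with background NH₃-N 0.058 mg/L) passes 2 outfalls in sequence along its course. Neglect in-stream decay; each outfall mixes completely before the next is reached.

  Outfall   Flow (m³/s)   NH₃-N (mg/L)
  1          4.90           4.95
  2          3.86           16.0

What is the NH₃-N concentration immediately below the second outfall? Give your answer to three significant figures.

2.35 mg/L

After outfall 1: Q = 28.50 + 4.900 = 33.40 m³/s; C = (28.50·0.05800 + 4.900·4.950)/33.40 = 0.7757 mg/L.
After outfall 2: Q = 33.40 + 3.860 = 37.26 m³/s; C = (33.40·0.7757 + 3.860·16.00)/37.26 = 2.353 mg/L.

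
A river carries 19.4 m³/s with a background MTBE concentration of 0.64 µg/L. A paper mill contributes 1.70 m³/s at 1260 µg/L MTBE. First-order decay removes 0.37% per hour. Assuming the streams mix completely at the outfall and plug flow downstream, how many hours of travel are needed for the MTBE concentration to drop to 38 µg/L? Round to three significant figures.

Conservation of mass: C = (19.40·0.6400 + 1.700·1260) / 21.10 = 2154/21.10 = 102.1 µg/L.
0.37%/h lost → k = −ln(1 − 0.0037) = 0.003707 h⁻¹.
102.1·exp(−k·t) = 38 → t = ln(102.1/38)/k = 959900 s = 266.6 h.

267 h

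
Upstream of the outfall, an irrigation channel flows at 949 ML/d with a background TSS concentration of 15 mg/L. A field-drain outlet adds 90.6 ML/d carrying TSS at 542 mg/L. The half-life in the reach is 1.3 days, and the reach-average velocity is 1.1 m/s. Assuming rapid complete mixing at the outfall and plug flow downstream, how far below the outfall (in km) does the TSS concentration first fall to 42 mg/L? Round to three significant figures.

66.3 km

Mass balance: C = (949.0·15.00 + 90.60·542.0) / 1040 = 63340/1040 = 60.93 mg/L.
Half-life 1.3 d → k = ln 2 / 1.3 = 0.5332 d⁻¹.
Set 60.93·exp(−k·t) = 42 → t = ln(60.93/42)/k = 60280 s = 16.75 h.
Distance = v·t = 1.1·60280 = 66310 m = 66.31 km.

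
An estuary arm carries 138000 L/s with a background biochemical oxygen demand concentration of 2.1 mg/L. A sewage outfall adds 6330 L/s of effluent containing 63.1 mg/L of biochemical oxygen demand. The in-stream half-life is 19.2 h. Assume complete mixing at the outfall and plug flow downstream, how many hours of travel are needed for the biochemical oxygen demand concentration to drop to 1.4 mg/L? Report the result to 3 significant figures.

34.0 h

After mixing, C = (138000·2.100 + 6330·63.10) / 144300 = 689200/144300 = 4.775 mg/L.
Half-life 19.2 h → k = ln 2 / 19.2 = 0.03610 h⁻¹ = 0.8664 d⁻¹.
4.775·exp(−k·t) = 1.4 → t = ln(4.775/1.4)/k = 122400 s = 33.99 h.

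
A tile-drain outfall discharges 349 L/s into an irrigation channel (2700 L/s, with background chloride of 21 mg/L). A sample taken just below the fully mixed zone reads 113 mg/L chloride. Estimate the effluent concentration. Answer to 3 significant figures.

825 mg/L

Mass balance: 2700·21.00 + 349.0·Cₑ = 3049·113.0
→ Cₑ = (3049·113.0 − 2700·21.00) / 349.0 = 824.7 mg/L.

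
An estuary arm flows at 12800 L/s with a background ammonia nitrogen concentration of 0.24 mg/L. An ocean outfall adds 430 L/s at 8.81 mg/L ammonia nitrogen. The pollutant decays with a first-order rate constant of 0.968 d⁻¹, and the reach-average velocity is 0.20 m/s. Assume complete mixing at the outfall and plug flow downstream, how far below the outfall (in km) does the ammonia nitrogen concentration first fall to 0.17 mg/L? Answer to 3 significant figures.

19.9 km

After mixing, C = (12800·0.2400 + 430.0·8.810) / 13230 = 6860/13230 = 0.5185 mg/L.
Set 0.5185·exp(−k·t) = 0.17 → t = ln(0.5185/0.17)/k = 99540 s = 27.65 h.
Distance = v·t = 0.20·99540 = 19910 m = 19.91 km.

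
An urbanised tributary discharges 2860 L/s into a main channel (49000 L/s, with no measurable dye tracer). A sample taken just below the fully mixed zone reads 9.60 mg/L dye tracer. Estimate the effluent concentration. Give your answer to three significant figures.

174 mg/L

Mass balance: 49000·0 + 2860·Cₑ = 51860·9.600
→ Cₑ = (51860·9.600 − 49000·0) / 2860 = 174.1 mg/L.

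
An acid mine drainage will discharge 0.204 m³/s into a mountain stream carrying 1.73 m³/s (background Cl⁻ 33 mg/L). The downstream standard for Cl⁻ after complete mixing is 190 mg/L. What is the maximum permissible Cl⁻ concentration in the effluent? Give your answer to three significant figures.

At the limit, (Qr·Cr + Qe·Cₑ)/(Qr + Qe) = 190:
Cₑ = (1.934·190 − 1.730·33.00) / 0.2040 = 1521 mg/L.

1520 mg/L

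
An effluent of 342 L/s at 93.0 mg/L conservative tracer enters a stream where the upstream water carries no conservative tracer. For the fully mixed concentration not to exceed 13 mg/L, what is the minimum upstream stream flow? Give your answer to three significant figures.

Set C_mix = 13: (Q·0 + 342.0·93.00) / (Q + 342.0) = 13
→ Q = 342.0·(93.00 − 13)/(13 − 0) = 2105 L/s.

2100 L/s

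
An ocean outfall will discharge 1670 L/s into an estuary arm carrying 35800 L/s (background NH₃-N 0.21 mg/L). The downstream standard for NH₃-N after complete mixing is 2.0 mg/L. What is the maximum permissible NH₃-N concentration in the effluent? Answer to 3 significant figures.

40.4 mg/L

At the limit, (Qr·Cr + Qe·Cₑ)/(Qr + Qe) = 2.0:
Cₑ = (37470·2.0 − 35800·0.2100) / 1670 = 40.37 mg/L.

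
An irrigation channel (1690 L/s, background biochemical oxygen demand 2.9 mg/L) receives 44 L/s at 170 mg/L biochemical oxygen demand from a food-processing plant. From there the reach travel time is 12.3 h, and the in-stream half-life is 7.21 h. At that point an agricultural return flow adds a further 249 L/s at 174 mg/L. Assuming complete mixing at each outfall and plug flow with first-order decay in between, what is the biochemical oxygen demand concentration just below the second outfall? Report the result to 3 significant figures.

23.8 mg/L

After mixing, C = (1690·2.900 + 44.00·170.0) / 1734 = 12380/1734 = 7.140 mg/L; combined flow 1734 L/s.
Half-life 7.21 h → k = ln 2 / 7.21 = 0.09614 h⁻¹ = 2.307 d⁻¹.
After decay, C = 7.140 × e^(−kt) = 7.140 × 0.3065 = 2.189 mg/L.
Second outfall: C = (1734·2.189 + 249.0·174.0)/1983 = 23.76 mg/L.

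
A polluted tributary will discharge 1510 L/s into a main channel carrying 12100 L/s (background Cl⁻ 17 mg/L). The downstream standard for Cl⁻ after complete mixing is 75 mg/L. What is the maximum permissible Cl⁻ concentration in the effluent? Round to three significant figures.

At the limit, (Qr·Cr + Qe·Cₑ)/(Qr + Qe) = 75:
Cₑ = (13610·75 − 12100·17.00) / 1510 = 539.8 mg/L.

540 mg/L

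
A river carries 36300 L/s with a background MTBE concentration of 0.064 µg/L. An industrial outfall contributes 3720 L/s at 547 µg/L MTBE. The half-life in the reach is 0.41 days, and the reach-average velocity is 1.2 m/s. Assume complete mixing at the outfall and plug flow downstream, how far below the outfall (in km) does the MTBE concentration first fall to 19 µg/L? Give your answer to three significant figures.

60.4 km

Conservation of mass: C = (36300·0.06400 + 3720·547.0) / 40020 = 2037000/40020 = 50.90 µg/L.
Half-life 0.41 d → k = ln 2 / 0.41 = 1.691 d⁻¹.
Set 50.90·exp(−k·t) = 19 → t = ln(50.90/19)/k = 50360 s = 13.99 h.
Distance = v·t = 1.2·50360 = 60440 m = 60.44 km.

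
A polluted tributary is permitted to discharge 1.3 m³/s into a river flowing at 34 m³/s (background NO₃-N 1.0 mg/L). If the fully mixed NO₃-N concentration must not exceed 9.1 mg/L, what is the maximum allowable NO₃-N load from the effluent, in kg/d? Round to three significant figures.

Mass balance at the limit: 34.00·1.000 + 1.300·Cₑ = 35.30·9.1 → Cₑ = 220.9 mg/L.
Load = 1.300 m³/s × 220.9 g/m³ × 86 400 s/d = 24820 kg/d.

24800 kg/d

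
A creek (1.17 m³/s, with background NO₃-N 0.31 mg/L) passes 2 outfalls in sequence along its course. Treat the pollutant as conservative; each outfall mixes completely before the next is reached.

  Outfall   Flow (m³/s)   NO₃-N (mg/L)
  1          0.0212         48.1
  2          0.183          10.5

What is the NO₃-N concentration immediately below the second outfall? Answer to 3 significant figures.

After outfall 1: Q = 1.170 + 0.02120 = 1.191 m³/s; C = (1.170·0.3100 + 0.02120·48.10)/1.191 = 1.161 mg/L.
After outfall 2: Q = 1.191 + 0.1830 = 1.374 m³/s; C = (1.191·1.161 + 0.1830·10.50)/1.374 = 2.404 mg/L.

2.40 mg/L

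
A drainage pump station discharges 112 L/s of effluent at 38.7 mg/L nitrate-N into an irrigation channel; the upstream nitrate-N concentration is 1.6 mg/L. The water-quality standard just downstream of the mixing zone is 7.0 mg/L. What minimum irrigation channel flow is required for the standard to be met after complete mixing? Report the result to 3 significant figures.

Set C_mix = 7.0: (Q·1.600 + 112.0·38.70) / (Q + 112.0) = 7.0
→ Q = 112.0·(38.70 − 7.0)/(7.0 − 1.600) = 657.5 L/s.

657 L/s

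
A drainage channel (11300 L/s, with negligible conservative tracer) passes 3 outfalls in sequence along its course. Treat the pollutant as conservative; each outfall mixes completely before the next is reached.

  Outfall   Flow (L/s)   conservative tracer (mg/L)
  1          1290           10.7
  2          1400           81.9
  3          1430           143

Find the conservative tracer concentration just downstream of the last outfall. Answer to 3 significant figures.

Below outfall 1: Q → 12590 L/s, C = (11300·0 + 1290·10.70)/12590 = 1.096 mg/L.
Below outfall 2: Q → 13990 L/s, C = (12590·1.096 + 1400·81.90)/13990 = 9.182 mg/L.
Below outfall 3: Q → 15420 L/s, C = (13990·9.182 + 1430·143.0)/15420 = 21.59 mg/L.

21.6 mg/L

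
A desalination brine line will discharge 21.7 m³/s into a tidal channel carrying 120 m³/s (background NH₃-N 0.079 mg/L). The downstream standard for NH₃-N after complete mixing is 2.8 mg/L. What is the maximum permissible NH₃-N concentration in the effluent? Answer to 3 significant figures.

17.8 mg/L

At the limit, (Qr·Cr + Qe·Cₑ)/(Qr + Qe) = 2.8:
Cₑ = (141.7·2.8 − 120.0·0.07900) / 21.70 = 17.85 mg/L.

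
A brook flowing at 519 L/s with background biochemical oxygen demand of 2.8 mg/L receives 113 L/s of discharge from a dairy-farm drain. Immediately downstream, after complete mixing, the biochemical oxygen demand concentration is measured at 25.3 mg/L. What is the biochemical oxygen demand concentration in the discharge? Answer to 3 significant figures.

Mass balance: 519.0·2.800 + 113.0·Cₑ = 632.0·25.30
→ Cₑ = (632.0·25.30 − 519.0·2.800) / 113.0 = 128.6 mg/L.

129 mg/L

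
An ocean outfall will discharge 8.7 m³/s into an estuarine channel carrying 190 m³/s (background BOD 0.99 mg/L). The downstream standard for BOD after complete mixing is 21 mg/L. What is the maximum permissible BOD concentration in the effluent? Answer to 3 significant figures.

458 mg/L

At the limit, (Qr·Cr + Qe·Cₑ)/(Qr + Qe) = 21:
Cₑ = (198.7·21 − 190.0·0.9900) / 8.700 = 458.0 mg/L.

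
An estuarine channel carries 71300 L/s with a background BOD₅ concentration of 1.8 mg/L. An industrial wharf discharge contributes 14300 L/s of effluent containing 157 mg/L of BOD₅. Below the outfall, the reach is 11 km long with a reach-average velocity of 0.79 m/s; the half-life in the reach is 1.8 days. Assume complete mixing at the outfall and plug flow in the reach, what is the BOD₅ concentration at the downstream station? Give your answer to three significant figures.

26.1 mg/L

Conservation of mass: C = (71300·1.800 + 14300·157.0) / 85600 = 2373000/85600 = 27.73 mg/L.
Travel time t = 11·1000 / 0.79 = 13920 s = 3.868 h.
Half-life 1.8 d → k = ln 2 / 1.8 = 0.3851 d⁻¹.
First-order decay: C = 27.73·exp(−k·t) = 27.73·0.9398 = 26.06 mg/L.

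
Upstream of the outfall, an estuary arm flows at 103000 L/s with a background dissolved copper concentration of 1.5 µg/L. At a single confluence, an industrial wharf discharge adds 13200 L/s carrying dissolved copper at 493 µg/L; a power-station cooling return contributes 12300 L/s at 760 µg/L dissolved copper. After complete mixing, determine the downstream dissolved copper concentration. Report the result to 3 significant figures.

After mixing, C = (103000·1.500 + 13200·493.0 + 12300·760.0) / 128500 = 16010000/128500 = 124.6 µg/L.

125 µg/L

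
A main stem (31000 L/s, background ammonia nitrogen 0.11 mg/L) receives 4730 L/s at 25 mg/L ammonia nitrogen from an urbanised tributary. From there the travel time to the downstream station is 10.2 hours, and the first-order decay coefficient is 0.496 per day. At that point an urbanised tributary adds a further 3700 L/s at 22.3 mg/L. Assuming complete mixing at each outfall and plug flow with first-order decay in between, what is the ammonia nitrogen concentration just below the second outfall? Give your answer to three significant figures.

4.59 mg/L

Flow-weighted average: C = (31000·0.1100 + 4730·25.00) / 35730 = 121700/35730 = 3.405 mg/L; combined flow 35730 L/s.
After decay, C = 3.405 × e^(−kt) = 3.405 × 0.8099 = 2.758 mg/L.
At the second outfall, C = (35730·2.758 + 3700·22.30) / (35730 + 3700) = 4.592 mg/L.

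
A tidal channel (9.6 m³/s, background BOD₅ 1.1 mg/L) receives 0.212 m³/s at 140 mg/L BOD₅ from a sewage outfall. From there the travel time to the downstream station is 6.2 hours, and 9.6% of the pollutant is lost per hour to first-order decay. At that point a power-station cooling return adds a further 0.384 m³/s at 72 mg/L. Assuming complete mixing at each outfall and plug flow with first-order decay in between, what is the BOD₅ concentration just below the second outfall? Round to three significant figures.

Conservation of mass: C = (9.600·1.100 + 0.2120·140.0) / 9.812 = 40.24/9.812 = 4.101 mg/L; combined flow 9.812 m³/s.
9.6%/h lost → k = −ln(1 − 0.096) = 0.1009 h⁻¹.
Decay over the reach: 4.101·exp(−kt) = 4.101·0.5349 = 2.194 mg/L.
Second outfall: C = (9.812·2.194 + 0.3840·72.00)/10.20 = 4.823 mg/L.

4.82 mg/L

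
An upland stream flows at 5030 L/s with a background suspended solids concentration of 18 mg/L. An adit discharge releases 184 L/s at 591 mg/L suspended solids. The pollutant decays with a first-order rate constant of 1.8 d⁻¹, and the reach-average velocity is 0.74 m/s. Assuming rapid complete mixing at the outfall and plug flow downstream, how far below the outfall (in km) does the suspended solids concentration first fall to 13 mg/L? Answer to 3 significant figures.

38.3 km

Mixed concentration C = ΣQC/ΣQ = (5030·18.00 + 184.0·591.0) / 5214 = 199300/5214 = 38.22 mg/L.
Set 38.22·exp(−k·t) = 13 → t = ln(38.22/13)/k = 51760 s = 14.38 h.
Distance = v·t = 0.74·51760 = 38310 m = 38.31 km.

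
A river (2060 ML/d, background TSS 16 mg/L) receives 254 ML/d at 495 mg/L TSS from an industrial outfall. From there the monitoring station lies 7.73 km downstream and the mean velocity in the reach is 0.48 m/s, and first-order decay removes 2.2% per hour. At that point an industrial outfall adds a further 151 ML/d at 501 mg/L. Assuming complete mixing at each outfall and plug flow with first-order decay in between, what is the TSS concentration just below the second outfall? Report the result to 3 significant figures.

After mixing, C = (2060·16.00 + 254.0·495.0) / 2314 = 158700/2314 = 68.58 mg/L; combined flow 2314 ML/d.
Travel time t = 7.73·1000 / 0.48 = 16100 s = 4.473 h.
2.2%/h lost → k = −ln(1 − 0.022) = 0.02225 h⁻¹.
Decay over the reach: 68.58·exp(−kt) = 68.58·0.9053 = 62.08 mg/L.
Second outfall: C = (2314·62.08 + 151.0·501.0)/2465 = 88.97 mg/L.

89.0 mg/L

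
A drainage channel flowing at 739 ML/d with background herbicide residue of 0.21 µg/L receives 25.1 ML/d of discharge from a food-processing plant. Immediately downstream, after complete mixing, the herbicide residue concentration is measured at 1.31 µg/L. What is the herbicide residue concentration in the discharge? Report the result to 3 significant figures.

Mass balance: 739.0·0.2100 + 25.10·Cₑ = 764.1·1.310
→ Cₑ = (764.1·1.310 − 739.0·0.2100) / 25.10 = 33.70 µg/L.

33.7 µg/L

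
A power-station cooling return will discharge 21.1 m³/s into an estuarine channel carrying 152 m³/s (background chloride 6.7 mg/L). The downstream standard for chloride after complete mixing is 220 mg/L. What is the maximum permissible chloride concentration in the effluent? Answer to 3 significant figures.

At the limit, (Qr·Cr + Qe·Cₑ)/(Qr + Qe) = 220:
Cₑ = (173.1·220 − 152.0·6.700) / 21.10 = 1757 mg/L.

1760 mg/L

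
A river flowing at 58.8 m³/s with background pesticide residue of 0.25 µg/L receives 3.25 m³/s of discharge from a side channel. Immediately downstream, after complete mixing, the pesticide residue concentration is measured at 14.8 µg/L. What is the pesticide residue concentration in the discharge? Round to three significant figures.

Mass balance: 58.80·0.2500 + 3.250·Cₑ = 62.05·14.80
→ Cₑ = (62.05·14.80 − 58.80·0.2500) / 3.250 = 278.0 µg/L.

278 µg/L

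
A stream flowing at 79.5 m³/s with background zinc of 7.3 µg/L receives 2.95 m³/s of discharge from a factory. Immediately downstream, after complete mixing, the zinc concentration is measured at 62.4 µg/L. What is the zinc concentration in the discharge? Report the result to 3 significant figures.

Mass balance: 79.50·7.300 + 2.950·Cₑ = 82.45·62.40
→ Cₑ = (82.45·62.40 − 79.50·7.300) / 2.950 = 1547 µg/L.

1550 µg/L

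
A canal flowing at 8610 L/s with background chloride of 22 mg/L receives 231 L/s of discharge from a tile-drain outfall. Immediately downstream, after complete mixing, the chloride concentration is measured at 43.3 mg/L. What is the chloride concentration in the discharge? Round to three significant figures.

Mass balance: 8610·22.00 + 231.0·Cₑ = 8841·43.30
→ Cₑ = (8841·43.30 − 8610·22.00) / 231.0 = 837.2 mg/L.

837 mg/L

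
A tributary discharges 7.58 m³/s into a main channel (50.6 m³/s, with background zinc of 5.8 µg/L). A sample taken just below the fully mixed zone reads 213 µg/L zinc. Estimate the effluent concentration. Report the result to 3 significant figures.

Mass balance: 50.60·5.800 + 7.580·Cₑ = 58.18·213.0
→ Cₑ = (58.18·213.0 − 50.60·5.800) / 7.580 = 1596 µg/L.

1600 µg/L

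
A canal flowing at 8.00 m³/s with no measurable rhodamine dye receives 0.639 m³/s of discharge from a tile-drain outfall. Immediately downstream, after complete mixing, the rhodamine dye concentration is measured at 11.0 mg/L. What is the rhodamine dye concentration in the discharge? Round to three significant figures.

Mass balance: 8.000·0 + 0.6390·Cₑ = 8.639·11.00
→ Cₑ = (8.639·11.00 − 8.000·0) / 0.6390 = 148.7 mg/L.

149 mg/L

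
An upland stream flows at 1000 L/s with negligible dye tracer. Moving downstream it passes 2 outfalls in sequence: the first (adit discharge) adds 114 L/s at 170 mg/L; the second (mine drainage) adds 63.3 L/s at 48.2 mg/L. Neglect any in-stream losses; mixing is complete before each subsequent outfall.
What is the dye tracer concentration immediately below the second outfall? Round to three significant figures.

19.1 mg/L

After outfall 1: Q = 1000 + 114.0 = 1114 L/s; C = (1000·0 + 114.0·170.0)/1114 = 17.40 mg/L.
After outfall 2: Q = 1114 + 63.30 = 1177 L/s; C = (1114·17.40 + 63.30·48.20)/1177 = 19.05 mg/L.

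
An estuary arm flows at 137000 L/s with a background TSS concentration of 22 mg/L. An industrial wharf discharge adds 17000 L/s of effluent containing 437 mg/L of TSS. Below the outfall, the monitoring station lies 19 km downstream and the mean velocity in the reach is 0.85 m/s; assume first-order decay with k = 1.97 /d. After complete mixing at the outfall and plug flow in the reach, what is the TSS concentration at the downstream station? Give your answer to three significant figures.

Mixed concentration C = ΣQC/ΣQ = (137000·22.00 + 17000·437.0) / 154000 = 10440000/154000 = 67.81 mg/L.
Travel time t = 19·1000 / 0.85 = 22350 s = 6.209 h.
Decay over the reach: 67.81·exp(−kt) = 67.81·0.6007 = 40.73 mg/L.

40.7 mg/L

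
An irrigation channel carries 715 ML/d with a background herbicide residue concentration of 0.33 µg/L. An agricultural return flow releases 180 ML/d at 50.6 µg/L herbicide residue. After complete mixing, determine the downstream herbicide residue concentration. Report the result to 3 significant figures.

10.4 µg/L

Mixed concentration C = ΣQC/ΣQ = (715.0·0.3300 + 180.0·50.60) / 895.0 = 9344/895.0 = 10.44 µg/L.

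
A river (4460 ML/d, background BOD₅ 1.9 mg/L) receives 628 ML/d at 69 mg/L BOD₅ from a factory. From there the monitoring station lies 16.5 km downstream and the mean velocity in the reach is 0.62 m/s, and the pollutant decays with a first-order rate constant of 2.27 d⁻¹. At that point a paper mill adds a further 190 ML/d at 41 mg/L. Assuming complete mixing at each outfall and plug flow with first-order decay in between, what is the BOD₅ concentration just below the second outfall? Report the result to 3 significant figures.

6.35 mg/L

Mass balance: C = (4460·1.900 + 628.0·69.00) / 5088 = 51810/5088 = 10.18 mg/L; combined flow 5088 ML/d.
Travel time t = 16.5·1000 / 0.62 = 26610 s = 7.392 h.
After decay, C = 10.18 × e^(−kt) = 10.18 × 0.4970 = 5.060 mg/L.
Second outfall: C = (5088·5.060 + 190.0·41.00)/5278 = 6.354 mg/L.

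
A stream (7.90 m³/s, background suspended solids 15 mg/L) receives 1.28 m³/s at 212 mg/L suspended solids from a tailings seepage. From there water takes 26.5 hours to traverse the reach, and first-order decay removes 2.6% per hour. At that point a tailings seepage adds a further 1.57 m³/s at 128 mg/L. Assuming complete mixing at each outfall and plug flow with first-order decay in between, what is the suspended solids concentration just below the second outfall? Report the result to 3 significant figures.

Flow-weighted average: C = (7.900·15.00 + 1.280·212.0) / 9.180 = 389.9/9.180 = 42.47 mg/L; combined flow 9.180 m³/s.
2.6%/h lost → k = −ln(1 − 0.026) = 0.02634 h⁻¹.
After decay, C = 42.47 × e^(−kt) = 42.47 × 0.4975 = 21.13 mg/L.
At the second outfall, C = (9.180·21.13 + 1.570·128.0) / (9.180 + 1.570) = 36.74 mg/L.

36.7 mg/L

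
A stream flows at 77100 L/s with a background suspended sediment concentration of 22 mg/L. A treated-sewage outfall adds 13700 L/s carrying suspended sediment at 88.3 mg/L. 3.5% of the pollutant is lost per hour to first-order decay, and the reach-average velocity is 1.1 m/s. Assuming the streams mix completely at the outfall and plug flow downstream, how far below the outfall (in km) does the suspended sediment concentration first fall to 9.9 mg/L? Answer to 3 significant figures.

130 km

Mass balance: C = (77100·22.00 + 13700·88.30) / 90800 = 2906000/90800 = 32.00 mg/L.
3.5%/h lost → k = −ln(1 − 0.035) = 0.03563 h⁻¹.
Set 32.00·exp(−k·t) = 9.9 → t = ln(32.00/9.9)/k = 118600 s = 32.93 h.
Distance = v·t = 1.1·118600 = 130400 m = 130.4 km.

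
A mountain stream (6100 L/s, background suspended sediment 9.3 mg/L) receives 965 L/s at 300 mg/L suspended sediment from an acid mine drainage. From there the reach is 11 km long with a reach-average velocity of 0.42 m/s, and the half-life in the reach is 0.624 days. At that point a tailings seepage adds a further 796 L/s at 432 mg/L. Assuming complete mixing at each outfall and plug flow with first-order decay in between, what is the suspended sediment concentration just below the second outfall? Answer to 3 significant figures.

Mixed concentration C = ΣQC/ΣQ = (6100·9.300 + 965.0·300.0) / 7065 = 346200/7065 = 49.01 mg/L; combined flow 7065 L/s.
Travel time t = 11·1000 / 0.42 = 26190 s = 7.275 h.
Half-life 0.624 d → k = ln 2 / 0.624 = 1.111 d⁻¹.
Applying C = C₀e^(−kt): 49.01 × 0.7141 = 35.00 mg/L.
At the second outfall, C = (7065·35.00 + 796.0·432.0) / (7065 + 796.0) = 75.20 mg/L.

75.2 mg/L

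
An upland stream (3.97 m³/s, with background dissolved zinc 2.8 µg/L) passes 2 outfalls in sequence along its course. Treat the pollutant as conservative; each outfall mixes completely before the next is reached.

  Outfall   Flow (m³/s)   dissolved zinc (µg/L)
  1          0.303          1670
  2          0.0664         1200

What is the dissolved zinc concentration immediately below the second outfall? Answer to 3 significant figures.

138 µg/L

Outfall 1: combined Q = 4.273 m³/s; C = (3.970·2.800 + 0.3030·1670)/4.273 = 121.0 µg/L.
Outfall 2: combined Q = 4.339 m³/s; C = (4.273·121.0 + 0.06640·1200)/4.339 = 137.5 µg/L.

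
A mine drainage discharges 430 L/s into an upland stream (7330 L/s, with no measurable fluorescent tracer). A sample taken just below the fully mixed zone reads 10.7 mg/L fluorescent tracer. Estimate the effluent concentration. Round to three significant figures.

193 mg/L

Mass balance: 7330·0 + 430.0·Cₑ = 7760·10.70
→ Cₑ = (7760·10.70 − 7330·0) / 430.0 = 193.1 mg/L.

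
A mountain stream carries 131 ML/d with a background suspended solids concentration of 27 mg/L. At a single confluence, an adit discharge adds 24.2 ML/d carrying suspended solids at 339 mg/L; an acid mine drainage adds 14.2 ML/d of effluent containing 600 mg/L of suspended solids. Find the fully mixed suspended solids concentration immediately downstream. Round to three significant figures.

120 mg/L

Flow-weighted average: C = (131.0·27.00 + 24.20·339.0 + 14.20·600.0) / 169.4 = 20260/169.4 = 119.6 mg/L.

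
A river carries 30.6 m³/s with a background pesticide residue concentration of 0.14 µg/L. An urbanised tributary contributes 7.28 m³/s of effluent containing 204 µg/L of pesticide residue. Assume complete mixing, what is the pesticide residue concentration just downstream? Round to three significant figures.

39.3 µg/L

Conservation of mass: C = (30.60·0.1400 + 7.280·204.0) / 37.88 = 1489/37.88 = 39.32 µg/L.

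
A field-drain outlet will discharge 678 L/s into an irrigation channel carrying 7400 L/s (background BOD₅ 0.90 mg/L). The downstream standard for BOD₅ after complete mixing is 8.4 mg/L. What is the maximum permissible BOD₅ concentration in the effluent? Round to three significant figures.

At the limit, (Qr·Cr + Qe·Cₑ)/(Qr + Qe) = 8.4:
Cₑ = (8078·8.4 − 7400·0.9000) / 678.0 = 90.26 mg/L.

90.3 mg/L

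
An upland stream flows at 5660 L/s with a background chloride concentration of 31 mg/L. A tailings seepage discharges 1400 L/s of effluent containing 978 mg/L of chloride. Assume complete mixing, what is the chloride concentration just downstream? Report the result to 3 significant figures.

Mass balance: C = (5660·31.00 + 1400·978.0) / 7060 = 1545000/7060 = 218.8 mg/L.

219 mg/L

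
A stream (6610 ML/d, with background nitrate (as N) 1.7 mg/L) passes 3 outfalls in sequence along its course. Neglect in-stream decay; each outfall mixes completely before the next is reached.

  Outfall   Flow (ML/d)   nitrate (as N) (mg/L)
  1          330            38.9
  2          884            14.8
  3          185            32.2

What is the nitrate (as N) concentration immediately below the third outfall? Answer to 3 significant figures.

5.38 mg/L

Below outfall 1: Q → 6940 ML/d, C = (6610·1.700 + 330.0·38.90)/6940 = 3.469 mg/L.
Below outfall 2: Q → 7824 ML/d, C = (6940·3.469 + 884.0·14.80)/7824 = 4.749 mg/L.
Below outfall 3: Q → 8009 ML/d, C = (7824·4.749 + 185.0·32.20)/8009 = 5.383 mg/L.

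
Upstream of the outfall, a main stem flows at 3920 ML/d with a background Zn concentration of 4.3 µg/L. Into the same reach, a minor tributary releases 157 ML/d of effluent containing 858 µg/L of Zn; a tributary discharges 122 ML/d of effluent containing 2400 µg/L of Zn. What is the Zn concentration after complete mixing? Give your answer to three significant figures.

After mixing, C = (3920·4.300 + 157.0·858.0 + 122.0·2400) / 4199 = 444400/4199 = 105.8 µg/L.

106 µg/L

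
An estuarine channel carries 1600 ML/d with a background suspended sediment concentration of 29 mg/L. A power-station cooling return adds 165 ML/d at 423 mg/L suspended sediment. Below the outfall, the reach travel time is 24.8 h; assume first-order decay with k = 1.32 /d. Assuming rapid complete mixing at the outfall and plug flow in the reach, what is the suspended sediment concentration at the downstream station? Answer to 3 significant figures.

16.8 mg/L

Mass balance: C = (1600·29.00 + 165.0·423.0) / 1765 = 116200/1765 = 65.83 mg/L.
Decay over the reach: 65.83·exp(−kt) = 65.83·0.2556 = 16.83 mg/L.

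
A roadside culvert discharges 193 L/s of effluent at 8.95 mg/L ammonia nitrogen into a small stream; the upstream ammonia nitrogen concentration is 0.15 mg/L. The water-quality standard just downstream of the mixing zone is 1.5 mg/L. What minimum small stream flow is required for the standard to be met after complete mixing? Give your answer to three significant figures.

Set C_mix = 1.5: (Q·0.1500 + 193.0·8.950) / (Q + 193.0) = 1.5
→ Q = 193.0·(8.950 − 1.5)/(1.5 − 0.1500) = 1065 L/s.

1070 L/s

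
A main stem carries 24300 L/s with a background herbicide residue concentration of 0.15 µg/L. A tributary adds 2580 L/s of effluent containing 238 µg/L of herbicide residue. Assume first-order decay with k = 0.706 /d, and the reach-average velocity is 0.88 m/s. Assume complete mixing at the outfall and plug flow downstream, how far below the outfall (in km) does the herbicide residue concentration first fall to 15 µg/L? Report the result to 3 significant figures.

45.9 km

Mass balance: C = (24300·0.1500 + 2580·238.0) / 26880 = 617700/26880 = 22.98 µg/L.
Set 22.98·exp(−k·t) = 15 → t = ln(22.98/15)/k = 52200 s = 14.50 h.
Distance = v·t = 0.88·52200 = 45940 m = 45.94 km.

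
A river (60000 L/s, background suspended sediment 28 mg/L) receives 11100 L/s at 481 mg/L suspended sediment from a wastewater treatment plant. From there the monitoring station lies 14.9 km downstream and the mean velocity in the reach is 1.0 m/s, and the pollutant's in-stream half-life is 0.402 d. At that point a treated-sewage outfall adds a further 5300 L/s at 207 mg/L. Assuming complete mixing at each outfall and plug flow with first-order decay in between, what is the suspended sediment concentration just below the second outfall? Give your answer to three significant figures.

Conservation of mass: C = (60000·28.00 + 11100·481.0) / 71100 = 7019000/71100 = 98.72 mg/L; combined flow 71100 L/s.
Travel time t = 14.9·1000 / 1.0 = 14900 s = 4.139 h.
Half-life 0.402 d → k = ln 2 / 0.402 = 1.724 d⁻¹.
After decay, C = 98.72 × e^(−kt) = 98.72 × 0.7428 = 73.33 mg/L.
At the second outfall, C = (71100·73.33 + 5300·207.0) / (71100 + 5300) = 82.60 mg/L.

82.6 mg/L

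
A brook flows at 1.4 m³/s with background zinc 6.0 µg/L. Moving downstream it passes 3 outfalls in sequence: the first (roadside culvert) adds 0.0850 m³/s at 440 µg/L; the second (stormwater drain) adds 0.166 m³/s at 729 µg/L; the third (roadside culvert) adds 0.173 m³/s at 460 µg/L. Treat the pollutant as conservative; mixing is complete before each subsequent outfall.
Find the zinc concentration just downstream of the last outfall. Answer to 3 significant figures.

135 µg/L

After outfall 1: Q = 1.400 + 0.08500 = 1.485 m³/s; C = (1.400·6.000 + 0.08500·440.0)/1.485 = 30.84 µg/L.
After outfall 2: Q = 1.485 + 0.1660 = 1.651 m³/s; C = (1.485·30.84 + 0.1660·729.0)/1.651 = 101.0 µg/L.
After outfall 3: Q = 1.651 + 0.1730 = 1.824 m³/s; C = (1.651·101.0 + 0.1730·460.0)/1.824 = 135.1 µg/L.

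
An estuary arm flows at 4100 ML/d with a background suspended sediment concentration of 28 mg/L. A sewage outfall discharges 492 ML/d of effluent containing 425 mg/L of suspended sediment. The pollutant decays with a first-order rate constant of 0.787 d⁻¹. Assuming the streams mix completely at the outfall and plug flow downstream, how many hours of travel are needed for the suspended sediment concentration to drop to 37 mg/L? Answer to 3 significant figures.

19.7 h

After mixing, C = (4100·28.00 + 492.0·425.0) / 4592 = 323900/4592 = 70.54 mg/L.
70.54·exp(−k·t) = 37 → t = ln(70.54/37)/k = 70830 s = 19.68 h.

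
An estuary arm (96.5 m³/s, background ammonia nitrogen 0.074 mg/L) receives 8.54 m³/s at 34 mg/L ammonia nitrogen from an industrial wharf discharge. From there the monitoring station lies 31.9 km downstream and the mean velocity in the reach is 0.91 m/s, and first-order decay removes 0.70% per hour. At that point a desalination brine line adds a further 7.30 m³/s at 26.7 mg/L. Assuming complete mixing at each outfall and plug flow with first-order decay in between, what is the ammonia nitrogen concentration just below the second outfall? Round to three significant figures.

4.21 mg/L

After mixing, C = (96.50·0.07400 + 8.540·34.00) / 105.0 = 297.5/105.0 = 2.832 mg/L; combined flow 105.0 m³/s.
Travel time t = 31.9·1000 / 0.91 = 35050 s = 9.737 h.
0.70%/h lost → k = −ln(1 − 0.007) = 0.007025 h⁻¹.
After decay, C = 2.832 × e^(−kt) = 2.832 × 0.9339 = 2.645 mg/L.
Second outfall: C = (105.0·2.645 + 7.300·26.70)/112.3 = 4.208 mg/L.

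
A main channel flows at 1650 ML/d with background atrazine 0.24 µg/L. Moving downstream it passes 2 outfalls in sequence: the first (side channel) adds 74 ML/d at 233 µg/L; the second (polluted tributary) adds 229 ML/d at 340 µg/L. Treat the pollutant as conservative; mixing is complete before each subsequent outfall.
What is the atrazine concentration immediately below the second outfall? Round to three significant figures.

48.9 µg/L

Outfall 1: combined Q = 1724 ML/d; C = (1650·0.2400 + 74.00·233.0)/1724 = 10.23 µg/L.
Outfall 2: combined Q = 1953 ML/d; C = (1724·10.23 + 229.0·340.0)/1953 = 48.90 µg/L.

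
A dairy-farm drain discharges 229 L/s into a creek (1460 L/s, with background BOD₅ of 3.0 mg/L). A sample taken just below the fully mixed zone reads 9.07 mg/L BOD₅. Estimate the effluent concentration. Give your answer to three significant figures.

47.8 mg/L

Mass balance: 1460·3.000 + 229.0·Cₑ = 1689·9.070
→ Cₑ = (1689·9.070 − 1460·3.000) / 229.0 = 47.77 mg/L.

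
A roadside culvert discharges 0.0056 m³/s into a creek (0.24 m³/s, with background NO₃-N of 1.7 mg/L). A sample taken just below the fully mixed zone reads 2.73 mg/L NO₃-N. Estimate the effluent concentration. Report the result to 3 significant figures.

46.9 mg/L

Mass balance: 0.2400·1.700 + 0.005600·Cₑ = 0.2456·2.730
→ Cₑ = (0.2456·2.730 − 0.2400·1.700) / 0.005600 = 46.87 mg/L.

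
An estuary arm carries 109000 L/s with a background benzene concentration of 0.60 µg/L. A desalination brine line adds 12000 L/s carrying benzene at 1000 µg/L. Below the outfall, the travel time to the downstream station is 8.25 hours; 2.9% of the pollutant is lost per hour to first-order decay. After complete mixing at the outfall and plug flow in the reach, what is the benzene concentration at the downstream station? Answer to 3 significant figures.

78.2 µg/L

Mass balance: C = (109000·0.6000 + 12000·1000) / 121000 = 12070000/121000 = 99.71 µg/L.
2.9%/h lost → k = −ln(1 − 0.029) = 0.02943 h⁻¹.
First-order decay: C = 99.71·exp(−k·t) = 99.71·0.7844 = 78.22 µg/L.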